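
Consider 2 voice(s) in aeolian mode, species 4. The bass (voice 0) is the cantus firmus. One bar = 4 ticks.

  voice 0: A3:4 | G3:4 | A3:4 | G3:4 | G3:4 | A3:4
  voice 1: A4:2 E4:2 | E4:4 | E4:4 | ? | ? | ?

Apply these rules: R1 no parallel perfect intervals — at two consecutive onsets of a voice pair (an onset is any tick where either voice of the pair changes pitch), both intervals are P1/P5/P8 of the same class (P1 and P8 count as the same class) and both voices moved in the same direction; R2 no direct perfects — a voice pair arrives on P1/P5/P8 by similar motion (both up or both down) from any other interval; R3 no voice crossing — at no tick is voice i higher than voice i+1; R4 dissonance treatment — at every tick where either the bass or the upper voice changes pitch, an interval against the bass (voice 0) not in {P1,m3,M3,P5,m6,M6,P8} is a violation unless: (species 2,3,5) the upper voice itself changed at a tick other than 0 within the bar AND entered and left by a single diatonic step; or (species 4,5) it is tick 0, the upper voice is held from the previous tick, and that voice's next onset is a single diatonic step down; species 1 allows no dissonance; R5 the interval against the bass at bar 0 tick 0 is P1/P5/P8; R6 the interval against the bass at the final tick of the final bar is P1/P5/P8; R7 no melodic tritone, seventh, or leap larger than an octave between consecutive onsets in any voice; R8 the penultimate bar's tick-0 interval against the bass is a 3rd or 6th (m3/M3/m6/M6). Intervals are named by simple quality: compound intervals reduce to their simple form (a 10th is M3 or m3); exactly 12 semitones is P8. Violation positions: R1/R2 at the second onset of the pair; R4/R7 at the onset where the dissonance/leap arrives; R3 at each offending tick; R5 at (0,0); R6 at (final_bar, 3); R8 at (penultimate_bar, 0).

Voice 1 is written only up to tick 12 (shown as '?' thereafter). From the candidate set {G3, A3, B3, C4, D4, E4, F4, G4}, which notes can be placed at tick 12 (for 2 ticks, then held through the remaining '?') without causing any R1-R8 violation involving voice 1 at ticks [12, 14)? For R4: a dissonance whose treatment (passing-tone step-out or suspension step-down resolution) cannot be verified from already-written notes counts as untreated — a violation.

{B3, E4, G4}

G3: violates R2
A3: violates R4
B3: legal
C4: violates R4
D4: violates R1
E4: legal
F4: violates R4
G4: legal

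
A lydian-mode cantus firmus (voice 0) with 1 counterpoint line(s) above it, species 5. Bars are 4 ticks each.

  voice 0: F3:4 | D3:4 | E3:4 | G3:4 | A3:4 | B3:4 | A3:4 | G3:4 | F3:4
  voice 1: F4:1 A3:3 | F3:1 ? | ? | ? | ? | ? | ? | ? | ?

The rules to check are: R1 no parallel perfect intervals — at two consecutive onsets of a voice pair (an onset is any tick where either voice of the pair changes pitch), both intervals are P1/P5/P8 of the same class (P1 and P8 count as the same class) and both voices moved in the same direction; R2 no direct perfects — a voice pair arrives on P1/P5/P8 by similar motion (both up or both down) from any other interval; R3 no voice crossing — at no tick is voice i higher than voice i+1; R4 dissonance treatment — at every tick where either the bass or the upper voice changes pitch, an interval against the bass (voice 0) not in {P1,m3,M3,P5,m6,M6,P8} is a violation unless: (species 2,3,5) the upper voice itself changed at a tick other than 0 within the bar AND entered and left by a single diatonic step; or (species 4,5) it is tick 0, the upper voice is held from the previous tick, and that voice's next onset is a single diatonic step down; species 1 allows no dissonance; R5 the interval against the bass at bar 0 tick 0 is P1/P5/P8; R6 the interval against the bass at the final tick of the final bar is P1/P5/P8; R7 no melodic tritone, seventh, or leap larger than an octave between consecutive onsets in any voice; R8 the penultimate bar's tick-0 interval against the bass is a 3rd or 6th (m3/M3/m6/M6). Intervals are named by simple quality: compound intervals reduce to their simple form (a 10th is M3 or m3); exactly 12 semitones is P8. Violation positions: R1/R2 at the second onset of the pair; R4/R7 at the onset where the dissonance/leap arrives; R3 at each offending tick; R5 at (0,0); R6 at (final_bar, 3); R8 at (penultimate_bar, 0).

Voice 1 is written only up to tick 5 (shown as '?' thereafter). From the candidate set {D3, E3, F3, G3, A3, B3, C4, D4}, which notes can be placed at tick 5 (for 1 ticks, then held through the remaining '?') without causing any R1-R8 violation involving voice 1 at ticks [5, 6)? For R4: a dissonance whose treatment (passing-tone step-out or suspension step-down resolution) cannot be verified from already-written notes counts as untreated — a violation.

D3: legal
E3: violates R4
F3: legal
G3: violates R4
A3: legal
B3: violates R7
C4: violates R4
D4: legal

{A3, D3, D4, F3}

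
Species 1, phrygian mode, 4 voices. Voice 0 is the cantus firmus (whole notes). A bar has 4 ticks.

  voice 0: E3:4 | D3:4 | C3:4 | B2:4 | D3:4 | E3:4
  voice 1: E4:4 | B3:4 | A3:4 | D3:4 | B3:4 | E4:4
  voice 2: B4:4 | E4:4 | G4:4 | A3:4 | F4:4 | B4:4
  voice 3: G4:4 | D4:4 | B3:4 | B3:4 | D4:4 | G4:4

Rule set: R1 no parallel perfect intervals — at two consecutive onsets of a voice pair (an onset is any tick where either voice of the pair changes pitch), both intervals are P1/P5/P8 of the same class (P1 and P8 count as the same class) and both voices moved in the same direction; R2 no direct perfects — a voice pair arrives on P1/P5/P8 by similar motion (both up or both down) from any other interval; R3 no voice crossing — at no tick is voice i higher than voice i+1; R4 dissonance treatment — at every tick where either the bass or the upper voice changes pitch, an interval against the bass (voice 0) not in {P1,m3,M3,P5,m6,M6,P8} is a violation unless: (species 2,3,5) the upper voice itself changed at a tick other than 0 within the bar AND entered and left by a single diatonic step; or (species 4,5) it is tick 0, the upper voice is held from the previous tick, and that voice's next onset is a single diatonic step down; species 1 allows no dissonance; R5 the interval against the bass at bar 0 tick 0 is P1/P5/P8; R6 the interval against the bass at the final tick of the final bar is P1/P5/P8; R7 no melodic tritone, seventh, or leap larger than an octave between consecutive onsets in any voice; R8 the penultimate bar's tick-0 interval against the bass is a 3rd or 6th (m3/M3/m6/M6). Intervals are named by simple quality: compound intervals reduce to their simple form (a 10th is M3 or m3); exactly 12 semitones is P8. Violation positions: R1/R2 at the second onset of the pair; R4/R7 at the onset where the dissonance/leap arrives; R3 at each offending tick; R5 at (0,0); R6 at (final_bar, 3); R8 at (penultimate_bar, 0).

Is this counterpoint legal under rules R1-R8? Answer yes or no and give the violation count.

No (34 violations)

bar 0: v0=E3 v1=E4 v2=B4 v3=G4 (m3)
bar 1: v0=D3 v1=B3 v2=E4 v3=D4 (P8)
bar 2: v0=C3 v1=A3 v2=G4 v3=B3 (M7)
bar 3: v0=B2 v1=D3 v2=A3 v3=B3 (P8)
bar 4: v0=D3 v1=B3 v2=F4 v3=D4 (P8)
bar 5: v0=E3 v1=E4 v2=B4 v3=G4 (m3)
  R3 @ bar0.0: B4 above G4
  R5 @ bar0.0: opens on m3
  R3 @ bar0.1: B4 above G4
  R3 @ bar0.2: B4 above G4
  R3 @ bar0.3: B4 above G4
  R2 @ bar1.0: E3/G4 m3 -> D3/D4 P8 similar
  R3 @ bar1.0: E4 above D4
  R4 @ bar1.0: D3/E4 M2 untreated
  R3 @ bar1.1: E4 above D4
  R3 @ bar1.2: E4 above D4
  R3 @ bar1.3: E4 above D4
  R3 @ bar2.0: G4 above B3
  R4 @ bar2.0: C3/B3 M7 untreated
  R3 @ bar2.1: G4 above B3
  R3 @ bar2.2: G4 above B3
  R3 @ bar2.3: G4 above B3
  R2 @ bar3.0: A3/G4 m7 -> D3/A3 P5 similar
  R4 @ bar3.0: B2/A3 m7 untreated
  R7 @ bar3.0: G4->A3 leap 10st
  R1 @ bar4.0: B2/B3 P8 -> D3/D4 P8 similar
  R3 @ bar4.0: F4 above D4
  R8 @ bar4.0: penult P8 not 3rd/6th
  R3 @ bar4.1: F4 above D4
  R3 @ bar4.2: F4 above D4
  R3 @ bar4.3: F4 above D4
  R2 @ bar5.0: D3/B3 M6 -> E3/E4 P8 similar
  R2 @ bar5.0: D3/F4 m3 -> E3/B4 P5 similar
  R2 @ bar5.0: B3/F4 TT -> E4/B4 P5 similar
  R3 @ bar5.0: B4 above G4
  R7 @ bar5.0: F4->B4 leap 6st
  R3 @ bar5.1: B4 above G4
  R3 @ bar5.2: B4 above G4
  R3 @ bar5.3: B4 above G4
  R6 @ bar5.3: closes on m3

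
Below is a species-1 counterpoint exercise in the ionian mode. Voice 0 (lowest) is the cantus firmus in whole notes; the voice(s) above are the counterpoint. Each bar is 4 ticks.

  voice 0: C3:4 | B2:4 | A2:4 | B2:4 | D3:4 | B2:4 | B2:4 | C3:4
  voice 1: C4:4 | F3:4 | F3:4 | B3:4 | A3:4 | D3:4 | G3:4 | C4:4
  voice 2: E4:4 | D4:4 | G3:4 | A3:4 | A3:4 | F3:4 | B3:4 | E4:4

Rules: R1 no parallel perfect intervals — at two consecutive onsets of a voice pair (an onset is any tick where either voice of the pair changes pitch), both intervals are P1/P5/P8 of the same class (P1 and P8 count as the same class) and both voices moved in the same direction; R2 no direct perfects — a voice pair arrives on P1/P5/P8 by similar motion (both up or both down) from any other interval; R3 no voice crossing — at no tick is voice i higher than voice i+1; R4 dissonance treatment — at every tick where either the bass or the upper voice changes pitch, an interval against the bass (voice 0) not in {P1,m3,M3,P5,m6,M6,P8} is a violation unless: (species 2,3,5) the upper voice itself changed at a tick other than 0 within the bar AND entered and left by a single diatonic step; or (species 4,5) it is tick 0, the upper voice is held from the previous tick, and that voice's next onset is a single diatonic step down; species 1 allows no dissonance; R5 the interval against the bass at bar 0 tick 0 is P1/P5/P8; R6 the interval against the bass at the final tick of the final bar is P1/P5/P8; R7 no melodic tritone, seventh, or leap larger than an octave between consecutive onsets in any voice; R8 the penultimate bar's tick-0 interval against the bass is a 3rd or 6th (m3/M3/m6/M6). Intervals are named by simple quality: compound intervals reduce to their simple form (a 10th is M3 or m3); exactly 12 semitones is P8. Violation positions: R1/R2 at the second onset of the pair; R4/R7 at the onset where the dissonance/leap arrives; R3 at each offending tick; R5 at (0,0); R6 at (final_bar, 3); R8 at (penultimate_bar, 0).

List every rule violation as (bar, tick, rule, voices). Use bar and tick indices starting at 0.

bar 0: v0=C3 v1=C4 v2=E4 downbeat M3
bar 1: v0=B2 v1=F3 v2=D4 downbeat m3
bar 2: v0=A2 v1=F3 v2=G3 downbeat m7
bar 3: v0=B2 v1=B3 v2=A3 downbeat m7
bar 4: v0=D3 v1=A3 v2=A3 downbeat P5
bar 5: v0=B2 v1=D3 v2=F3 downbeat TT
bar 6: v0=B2 v1=G3 v2=B3 downbeat P8
bar 7: v0=C3 v1=C4 v2=E4 downbeat M3
  -> R5 @ bar 0 tick 0 v(0, 2): opens on M3
  -> R4 @ bar 1 tick 0 v(0, 1): B2/F3 TT untreated
  -> R4 @ bar 2 tick 0 v(0, 2): A2/G3 m7 untreated
  -> R2 @ bar 3 tick 0 v(0, 1): A2/F3 m6 -> B2/B3 P8 similar
  -> R3 @ bar 3 tick 0 v(1, 2): B3 above A3
  -> R4 @ bar 3 tick 0 v(0, 2): B2/A3 m7 untreated
  -> R7 @ bar 3 tick 0 v(1,): F3->B3 leap 6st
  -> R3 @ bar 3 tick 1 v(1, 2): B3 above A3
  -> R3 @ bar 3 tick 2 v(1, 2): B3 above A3
  -> R3 @ bar 3 tick 3 v(1, 2): B3 above A3
  -> R4 @ bar 5 tick 0 v(0, 2): B2/F3 TT untreated
  -> R7 @ bar 6 tick 0 v(2,): F3->B3 leap 6st
  -> R8 @ bar 6 tick 0 v(0, 2): penult P8 not 3rd/6th
  -> R2 @ bar 7 tick 0 v(0, 1): B2/G3 m6 -> C3/C4 P8 similar
  -> R6 @ bar 7 tick 3 v(0, 2): closes on M3

(0, 0, R5, (0, 2))
(1, 0, R4, (0, 1))
(2, 0, R4, (0, 2))
(3, 0, R2, (0, 1))
(3, 0, R3, (1, 2))
(3, 0, R4, (0, 2))
(3, 0, R7, (1,))
(3, 1, R3, (1, 2))
(3, 2, R3, (1, 2))
(3, 3, R3, (1, 2))
(5, 0, R4, (0, 2))
(6, 0, R7, (2,))
(6, 0, R8, (0, 2))
(7, 0, R2, (0, 1))
(7, 3, R6, (0, 2))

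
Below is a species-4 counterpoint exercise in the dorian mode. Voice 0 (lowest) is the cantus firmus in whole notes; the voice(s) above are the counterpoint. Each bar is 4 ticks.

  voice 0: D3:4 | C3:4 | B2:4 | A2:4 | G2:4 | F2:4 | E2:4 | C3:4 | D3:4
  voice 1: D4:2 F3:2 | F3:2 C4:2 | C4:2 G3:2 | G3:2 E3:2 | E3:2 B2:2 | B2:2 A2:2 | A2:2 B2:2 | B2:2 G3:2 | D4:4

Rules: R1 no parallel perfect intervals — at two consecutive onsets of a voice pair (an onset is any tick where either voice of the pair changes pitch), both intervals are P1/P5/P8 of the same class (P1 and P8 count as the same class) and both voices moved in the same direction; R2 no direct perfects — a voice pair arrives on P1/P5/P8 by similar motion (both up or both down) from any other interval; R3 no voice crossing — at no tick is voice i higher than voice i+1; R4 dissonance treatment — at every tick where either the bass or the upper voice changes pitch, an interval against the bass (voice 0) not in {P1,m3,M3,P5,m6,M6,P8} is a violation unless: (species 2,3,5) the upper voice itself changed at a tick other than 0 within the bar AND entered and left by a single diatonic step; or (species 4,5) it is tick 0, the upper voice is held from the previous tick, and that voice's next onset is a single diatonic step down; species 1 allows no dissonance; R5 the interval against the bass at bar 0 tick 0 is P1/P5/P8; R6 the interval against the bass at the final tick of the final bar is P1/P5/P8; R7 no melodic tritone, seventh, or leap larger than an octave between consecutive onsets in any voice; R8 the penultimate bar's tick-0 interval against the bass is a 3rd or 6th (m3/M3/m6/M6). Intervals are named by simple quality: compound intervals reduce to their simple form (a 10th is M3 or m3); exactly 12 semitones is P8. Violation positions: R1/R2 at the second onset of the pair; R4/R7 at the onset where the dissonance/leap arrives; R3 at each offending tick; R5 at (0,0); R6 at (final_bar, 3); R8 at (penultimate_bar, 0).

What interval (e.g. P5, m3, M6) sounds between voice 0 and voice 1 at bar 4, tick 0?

voice 0=G2 voice 1=E3 -> M6

M6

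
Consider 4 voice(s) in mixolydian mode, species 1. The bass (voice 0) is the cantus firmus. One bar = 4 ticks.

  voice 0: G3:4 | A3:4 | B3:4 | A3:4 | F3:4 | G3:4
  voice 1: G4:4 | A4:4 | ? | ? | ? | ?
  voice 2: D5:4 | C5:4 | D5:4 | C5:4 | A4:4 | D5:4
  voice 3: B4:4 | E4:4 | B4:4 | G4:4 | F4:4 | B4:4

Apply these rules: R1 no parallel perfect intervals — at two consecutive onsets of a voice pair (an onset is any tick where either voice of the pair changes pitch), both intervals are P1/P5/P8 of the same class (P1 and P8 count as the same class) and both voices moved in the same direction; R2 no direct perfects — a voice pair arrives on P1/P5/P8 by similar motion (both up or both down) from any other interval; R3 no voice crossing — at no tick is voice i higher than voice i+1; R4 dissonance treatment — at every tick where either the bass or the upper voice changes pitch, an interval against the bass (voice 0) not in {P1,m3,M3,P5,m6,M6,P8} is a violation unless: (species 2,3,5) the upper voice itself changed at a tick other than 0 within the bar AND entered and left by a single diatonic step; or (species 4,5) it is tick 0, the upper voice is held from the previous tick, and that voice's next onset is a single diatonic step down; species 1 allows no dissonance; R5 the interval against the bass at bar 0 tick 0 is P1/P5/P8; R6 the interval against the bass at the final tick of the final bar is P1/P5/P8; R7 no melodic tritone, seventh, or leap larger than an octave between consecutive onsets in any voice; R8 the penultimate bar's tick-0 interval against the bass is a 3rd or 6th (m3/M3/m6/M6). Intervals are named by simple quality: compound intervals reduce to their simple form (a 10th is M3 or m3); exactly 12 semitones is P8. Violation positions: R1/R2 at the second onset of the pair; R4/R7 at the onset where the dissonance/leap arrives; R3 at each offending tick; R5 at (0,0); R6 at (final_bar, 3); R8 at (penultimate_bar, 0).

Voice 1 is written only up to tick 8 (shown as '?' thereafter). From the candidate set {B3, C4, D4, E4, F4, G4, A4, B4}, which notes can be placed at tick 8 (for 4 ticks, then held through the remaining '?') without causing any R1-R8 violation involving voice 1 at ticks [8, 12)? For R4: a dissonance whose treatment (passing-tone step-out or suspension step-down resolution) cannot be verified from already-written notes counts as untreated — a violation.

{D4, G4}

B3: violates R7
C4: violates R4
D4: legal
E4: violates R4
F4: violates R4
G4: legal
A4: violates R4
B4: violates R1,R2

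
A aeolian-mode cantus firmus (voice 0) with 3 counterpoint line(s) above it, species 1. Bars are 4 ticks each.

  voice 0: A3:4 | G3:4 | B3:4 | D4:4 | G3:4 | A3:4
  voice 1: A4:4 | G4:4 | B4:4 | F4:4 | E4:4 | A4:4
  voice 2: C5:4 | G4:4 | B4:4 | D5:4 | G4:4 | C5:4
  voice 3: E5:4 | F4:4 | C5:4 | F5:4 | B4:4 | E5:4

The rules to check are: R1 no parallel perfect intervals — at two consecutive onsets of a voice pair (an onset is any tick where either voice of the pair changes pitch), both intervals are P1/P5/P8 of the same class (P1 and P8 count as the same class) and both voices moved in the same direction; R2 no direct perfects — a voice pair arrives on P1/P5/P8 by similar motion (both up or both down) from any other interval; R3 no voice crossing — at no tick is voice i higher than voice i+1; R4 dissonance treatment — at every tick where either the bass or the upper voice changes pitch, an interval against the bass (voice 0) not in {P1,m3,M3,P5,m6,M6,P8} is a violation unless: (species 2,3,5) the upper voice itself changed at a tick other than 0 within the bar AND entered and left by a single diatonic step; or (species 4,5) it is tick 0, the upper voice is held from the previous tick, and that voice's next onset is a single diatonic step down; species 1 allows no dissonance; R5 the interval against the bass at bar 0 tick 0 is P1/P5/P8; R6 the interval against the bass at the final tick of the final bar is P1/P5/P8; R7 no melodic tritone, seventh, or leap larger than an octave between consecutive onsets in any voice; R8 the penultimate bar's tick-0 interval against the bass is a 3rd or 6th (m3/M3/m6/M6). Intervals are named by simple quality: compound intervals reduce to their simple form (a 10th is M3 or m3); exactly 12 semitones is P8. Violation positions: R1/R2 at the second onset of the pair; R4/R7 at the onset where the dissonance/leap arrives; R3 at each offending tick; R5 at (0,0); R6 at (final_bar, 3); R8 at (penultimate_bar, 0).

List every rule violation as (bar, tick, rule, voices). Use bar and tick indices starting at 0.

bar 0: v0=A3 v1=A4 v2=C5 v3=E5 downbeat P5
bar 1: v0=G3 v1=G4 v2=G4 v3=F4 downbeat m7
bar 2: v0=B3 v1=B4 v2=B4 v3=C5 downbeat m2
bar 3: v0=D4 v1=F4 v2=D5 v3=F5 downbeat m3
bar 4: v0=G3 v1=E4 v2=G4 v3=B4 downbeat M3
bar 5: v0=A3 v1=A4 v2=C5 v3=E5 downbeat P5
  -> R5 @ bar 0 tick 0 v(0, 2): opens on m3
  -> R1 @ bar 1 tick 0 v(0, 1): A3/A4 P8 -> G3/G4 P8 similar
  -> R2 @ bar 1 tick 0 v(0, 2): A3/C5 m3 -> G3/G4 P8 similar
  -> R2 @ bar 1 tick 0 v(1, 2): A4/C5 m3 -> G4/G4 P1 similar
  -> R3 @ bar 1 tick 0 v(2, 3): G4 above F4
  -> R4 @ bar 1 tick 0 v(0, 3): G3/F4 m7 untreated
  -> R7 @ bar 1 tick 0 v(3,): E5->F4 leap 11st
  -> R3 @ bar 1 tick 1 v(2, 3): G4 above F4
  -> R3 @ bar 1 tick 2 v(2, 3): G4 above F4
  -> R3 @ bar 1 tick 3 v(2, 3): G4 above F4
  -> R1 @ bar 2 tick 0 v(0, 1): G3/G4 P8 -> B3/B4 P8 similar
  -> R1 @ bar 2 tick 0 v(0, 2): G3/G4 P8 -> B3/B4 P8 similar
  -> R1 @ bar 2 tick 0 v(1, 2): G4/G4 P1 -> B4/B4 P1 similar
  -> R4 @ bar 2 tick 0 v(0, 3): B3/C5 m2 untreated
  -> R1 @ bar 3 tick 0 v(0, 2): B3/B4 P8 -> D4/D5 P8 similar
  -> R7 @ bar 3 tick 0 v(1,): B4->F4 leap 6st
  -> R1 @ bar 4 tick 0 v(0, 2): D4/D5 P8 -> G3/G4 P8 similar
  -> R2 @ bar 4 tick 0 v(1, 3): F4/F5 P8 -> E4/B4 P5 similar
  -> R7 @ bar 4 tick 0 v(3,): F5->B4 leap 6st
  -> R8 @ bar 4 tick 0 v(0, 2): penult P8 not 3rd/6th
  -> R1 @ bar 5 tick 0 v(1, 3): E4/B4 P5 -> A4/E5 P5 similar
  -> R2 @ bar 5 tick 0 v(0, 1): G3/E4 M6 -> A3/A4 P8 similar
  -> R2 @ bar 5 tick 0 v(0, 3): G3/B4 M3 -> A3/E5 P5 similar
  -> R6 @ bar 5 tick 3 v(0, 2): closes on m3

(0, 0, R5, (0, 2))
(1, 0, R1, (0, 1))
(1, 0, R2, (0, 2))
(1, 0, R2, (1, 2))
(1, 0, R3, (2, 3))
(1, 0, R4, (0, 3))
(1, 0, R7, (3,))
(1, 1, R3, (2, 3))
(1, 2, R3, (2, 3))
(1, 3, R3, (2, 3))
(2, 0, R1, (0, 1))
(2, 0, R1, (0, 2))
(2, 0, R1, (1, 2))
(2, 0, R4, (0, 3))
(3, 0, R1, (0, 2))
(3, 0, R7, (1,))
(4, 0, R1, (0, 2))
(4, 0, R2, (1, 3))
(4, 0, R7, (3,))
(4, 0, R8, (0, 2))
(5, 0, R1, (1, 3))
(5, 0, R2, (0, 1))
(5, 0, R2, (0, 3))
(5, 3, R6, (0, 2))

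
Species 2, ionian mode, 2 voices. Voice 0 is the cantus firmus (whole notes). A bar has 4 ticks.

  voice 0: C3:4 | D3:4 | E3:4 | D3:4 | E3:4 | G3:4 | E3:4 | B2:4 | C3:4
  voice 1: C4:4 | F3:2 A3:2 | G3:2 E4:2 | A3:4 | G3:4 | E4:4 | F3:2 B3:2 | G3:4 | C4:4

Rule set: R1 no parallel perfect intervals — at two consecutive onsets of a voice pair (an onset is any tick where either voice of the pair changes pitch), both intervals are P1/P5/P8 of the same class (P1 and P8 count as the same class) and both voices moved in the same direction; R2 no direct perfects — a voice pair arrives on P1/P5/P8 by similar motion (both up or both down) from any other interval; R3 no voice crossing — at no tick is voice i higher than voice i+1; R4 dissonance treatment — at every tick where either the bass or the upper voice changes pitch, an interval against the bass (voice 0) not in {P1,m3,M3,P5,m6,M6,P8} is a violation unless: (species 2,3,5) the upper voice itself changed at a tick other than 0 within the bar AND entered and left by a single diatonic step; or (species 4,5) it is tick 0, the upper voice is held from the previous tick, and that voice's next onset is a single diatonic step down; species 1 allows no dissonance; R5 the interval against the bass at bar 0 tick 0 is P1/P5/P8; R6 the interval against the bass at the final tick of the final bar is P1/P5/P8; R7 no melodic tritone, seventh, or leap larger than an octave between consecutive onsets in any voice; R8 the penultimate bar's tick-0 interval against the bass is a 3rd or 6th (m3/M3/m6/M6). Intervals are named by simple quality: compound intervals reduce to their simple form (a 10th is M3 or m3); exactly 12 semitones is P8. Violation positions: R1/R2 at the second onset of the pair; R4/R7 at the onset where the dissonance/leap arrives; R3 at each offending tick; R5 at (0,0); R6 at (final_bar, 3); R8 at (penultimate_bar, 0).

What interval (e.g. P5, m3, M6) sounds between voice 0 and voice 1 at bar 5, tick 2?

M6

voice 0=G3 voice 1=E4 -> M6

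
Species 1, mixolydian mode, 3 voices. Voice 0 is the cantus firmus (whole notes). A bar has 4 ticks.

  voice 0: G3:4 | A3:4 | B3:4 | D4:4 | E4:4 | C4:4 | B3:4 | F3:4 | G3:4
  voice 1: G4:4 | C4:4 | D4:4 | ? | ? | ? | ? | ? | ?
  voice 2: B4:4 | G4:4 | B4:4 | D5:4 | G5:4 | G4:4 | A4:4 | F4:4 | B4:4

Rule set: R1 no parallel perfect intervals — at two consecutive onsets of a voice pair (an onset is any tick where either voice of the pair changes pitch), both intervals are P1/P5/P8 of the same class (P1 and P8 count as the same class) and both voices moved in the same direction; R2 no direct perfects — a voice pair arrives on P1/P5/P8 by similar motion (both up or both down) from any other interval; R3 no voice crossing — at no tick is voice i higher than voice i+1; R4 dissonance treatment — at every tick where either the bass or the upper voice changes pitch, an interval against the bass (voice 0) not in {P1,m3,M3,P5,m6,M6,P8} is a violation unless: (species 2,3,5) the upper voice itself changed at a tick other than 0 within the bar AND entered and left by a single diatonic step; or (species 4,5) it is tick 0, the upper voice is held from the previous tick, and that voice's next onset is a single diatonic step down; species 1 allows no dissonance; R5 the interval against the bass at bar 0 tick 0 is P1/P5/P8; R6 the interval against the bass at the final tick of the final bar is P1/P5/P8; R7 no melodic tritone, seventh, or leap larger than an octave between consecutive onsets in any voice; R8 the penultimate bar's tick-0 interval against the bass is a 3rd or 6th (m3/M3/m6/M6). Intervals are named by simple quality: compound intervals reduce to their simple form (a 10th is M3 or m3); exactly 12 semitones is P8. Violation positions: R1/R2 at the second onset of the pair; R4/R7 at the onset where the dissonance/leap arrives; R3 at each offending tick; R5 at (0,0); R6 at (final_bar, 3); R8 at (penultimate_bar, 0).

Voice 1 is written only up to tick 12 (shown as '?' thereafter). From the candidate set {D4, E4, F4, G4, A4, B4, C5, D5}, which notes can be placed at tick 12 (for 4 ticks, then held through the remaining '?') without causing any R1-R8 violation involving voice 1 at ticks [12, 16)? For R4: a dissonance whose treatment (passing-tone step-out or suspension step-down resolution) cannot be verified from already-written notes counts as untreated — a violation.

D4: legal
E4: violates R4
F4: legal
G4: violates R2,R4
A4: violates R2
B4: legal
C5: violates R4,R7
D5: violates R2

{B4, D4, F4}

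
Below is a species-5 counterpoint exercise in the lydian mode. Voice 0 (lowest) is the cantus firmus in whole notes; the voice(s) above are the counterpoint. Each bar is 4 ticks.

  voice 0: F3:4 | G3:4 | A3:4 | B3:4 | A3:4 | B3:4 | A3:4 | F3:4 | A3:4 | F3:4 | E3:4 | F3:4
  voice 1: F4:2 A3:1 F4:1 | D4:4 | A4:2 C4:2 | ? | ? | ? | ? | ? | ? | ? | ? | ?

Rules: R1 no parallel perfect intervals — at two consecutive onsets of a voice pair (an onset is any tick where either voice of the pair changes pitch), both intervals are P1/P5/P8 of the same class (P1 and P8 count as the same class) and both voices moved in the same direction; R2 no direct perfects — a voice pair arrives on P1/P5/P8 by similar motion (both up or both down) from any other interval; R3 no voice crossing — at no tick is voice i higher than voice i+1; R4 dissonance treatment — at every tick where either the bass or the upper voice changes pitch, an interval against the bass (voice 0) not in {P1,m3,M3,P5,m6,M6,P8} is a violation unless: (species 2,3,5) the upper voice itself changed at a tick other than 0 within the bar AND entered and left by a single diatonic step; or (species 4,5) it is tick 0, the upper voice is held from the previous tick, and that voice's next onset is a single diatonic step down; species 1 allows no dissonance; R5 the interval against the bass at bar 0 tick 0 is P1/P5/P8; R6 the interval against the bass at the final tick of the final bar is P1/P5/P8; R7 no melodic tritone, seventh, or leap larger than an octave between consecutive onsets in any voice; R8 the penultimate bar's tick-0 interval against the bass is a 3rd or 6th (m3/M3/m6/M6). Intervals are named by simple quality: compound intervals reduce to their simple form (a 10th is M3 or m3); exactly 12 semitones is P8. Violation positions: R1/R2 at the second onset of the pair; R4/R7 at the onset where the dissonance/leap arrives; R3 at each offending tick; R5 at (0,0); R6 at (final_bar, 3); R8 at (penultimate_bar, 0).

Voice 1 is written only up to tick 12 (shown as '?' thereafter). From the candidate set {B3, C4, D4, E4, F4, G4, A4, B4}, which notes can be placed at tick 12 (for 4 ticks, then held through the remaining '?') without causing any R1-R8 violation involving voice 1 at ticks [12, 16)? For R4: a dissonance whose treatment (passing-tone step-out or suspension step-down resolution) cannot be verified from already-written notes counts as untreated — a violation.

B3: legal
C4: violates R4
D4: legal
E4: violates R4
F4: violates R4
G4: legal
A4: violates R4
B4: violates R2,R7

{B3, D4, G4}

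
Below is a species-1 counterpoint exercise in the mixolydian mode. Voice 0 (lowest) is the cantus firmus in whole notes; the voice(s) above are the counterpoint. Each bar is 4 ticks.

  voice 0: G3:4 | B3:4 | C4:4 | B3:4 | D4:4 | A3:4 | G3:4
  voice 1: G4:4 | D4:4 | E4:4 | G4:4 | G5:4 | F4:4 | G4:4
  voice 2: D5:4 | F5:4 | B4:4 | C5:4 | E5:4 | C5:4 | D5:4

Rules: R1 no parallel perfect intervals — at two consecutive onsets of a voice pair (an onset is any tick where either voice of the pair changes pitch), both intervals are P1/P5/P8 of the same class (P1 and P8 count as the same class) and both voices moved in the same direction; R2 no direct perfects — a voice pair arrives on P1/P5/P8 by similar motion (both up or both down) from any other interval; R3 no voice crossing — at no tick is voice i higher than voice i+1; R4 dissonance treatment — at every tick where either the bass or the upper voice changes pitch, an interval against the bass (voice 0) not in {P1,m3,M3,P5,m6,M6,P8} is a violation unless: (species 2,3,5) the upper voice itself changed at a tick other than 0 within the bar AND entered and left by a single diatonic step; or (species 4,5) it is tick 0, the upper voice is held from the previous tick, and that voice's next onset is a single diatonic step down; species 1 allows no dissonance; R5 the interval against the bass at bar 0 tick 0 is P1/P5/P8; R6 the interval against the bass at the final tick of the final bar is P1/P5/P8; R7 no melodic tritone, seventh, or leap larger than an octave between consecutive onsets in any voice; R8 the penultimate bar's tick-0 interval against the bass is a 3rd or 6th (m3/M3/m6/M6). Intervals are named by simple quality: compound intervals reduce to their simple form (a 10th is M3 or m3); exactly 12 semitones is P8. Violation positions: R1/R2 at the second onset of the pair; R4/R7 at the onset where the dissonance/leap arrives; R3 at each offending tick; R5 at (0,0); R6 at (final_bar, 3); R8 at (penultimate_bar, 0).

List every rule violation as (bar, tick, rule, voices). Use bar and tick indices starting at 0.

(1, 0, R4, (0, 2))
(2, 0, R4, (0, 2))
(2, 0, R7, (2,))
(3, 0, R4, (0, 2))
(4, 0, R3, (1, 2))
(4, 0, R4, (0, 1))
(4, 0, R4, (0, 2))
(4, 1, R3, (1, 2))
(4, 2, R3, (1, 2))
(4, 3, R3, (1, 2))
(5, 0, R2, (1, 2))
(5, 0, R7, (1,))
(6, 0, R1, (1, 2))

bar 0: v0=G3 v1=G4 v2=D5 downbeat P5
bar 1: v0=B3 v1=D4 v2=F5 downbeat TT
bar 2: v0=C4 v1=E4 v2=B4 downbeat M7
bar 3: v0=B3 v1=G4 v2=C5 downbeat m2
bar 4: v0=D4 v1=G5 v2=E5 downbeat M2
bar 5: v0=A3 v1=F4 v2=C5 downbeat m3
bar 6: v0=G3 v1=G4 v2=D5 downbeat P5
  -> R4 @ bar 1 tick 0 v(0, 2): B3/F5 TT untreated
  -> R4 @ bar 2 tick 0 v(0, 2): C4/B4 M7 untreated
  -> R7 @ bar 2 tick 0 v(2,): F5->B4 leap 6st
  -> R4 @ bar 3 tick 0 v(0, 2): B3/C5 m2 untreated
  -> R3 @ bar 4 tick 0 v(1, 2): G5 above E5
  -> R4 @ bar 4 tick 0 v(0, 1): D4/G5 P4 untreated
  -> R4 @ bar 4 tick 0 v(0, 2): D4/E5 M2 untreated
  -> R3 @ bar 4 tick 1 v(1, 2): G5 above E5
  -> R3 @ bar 4 tick 2 v(1, 2): G5 above E5
  -> R3 @ bar 4 tick 3 v(1, 2): G5 above E5
  -> R2 @ bar 5 tick 0 v(1, 2): G5/E5 m3 -> F4/C5 P5 similar
  -> R7 @ bar 5 tick 0 v(1,): G5->F4 leap 14st
  -> R1 @ bar 6 tick 0 v(1, 2): F4/C5 P5 -> G4/D5 P5 similar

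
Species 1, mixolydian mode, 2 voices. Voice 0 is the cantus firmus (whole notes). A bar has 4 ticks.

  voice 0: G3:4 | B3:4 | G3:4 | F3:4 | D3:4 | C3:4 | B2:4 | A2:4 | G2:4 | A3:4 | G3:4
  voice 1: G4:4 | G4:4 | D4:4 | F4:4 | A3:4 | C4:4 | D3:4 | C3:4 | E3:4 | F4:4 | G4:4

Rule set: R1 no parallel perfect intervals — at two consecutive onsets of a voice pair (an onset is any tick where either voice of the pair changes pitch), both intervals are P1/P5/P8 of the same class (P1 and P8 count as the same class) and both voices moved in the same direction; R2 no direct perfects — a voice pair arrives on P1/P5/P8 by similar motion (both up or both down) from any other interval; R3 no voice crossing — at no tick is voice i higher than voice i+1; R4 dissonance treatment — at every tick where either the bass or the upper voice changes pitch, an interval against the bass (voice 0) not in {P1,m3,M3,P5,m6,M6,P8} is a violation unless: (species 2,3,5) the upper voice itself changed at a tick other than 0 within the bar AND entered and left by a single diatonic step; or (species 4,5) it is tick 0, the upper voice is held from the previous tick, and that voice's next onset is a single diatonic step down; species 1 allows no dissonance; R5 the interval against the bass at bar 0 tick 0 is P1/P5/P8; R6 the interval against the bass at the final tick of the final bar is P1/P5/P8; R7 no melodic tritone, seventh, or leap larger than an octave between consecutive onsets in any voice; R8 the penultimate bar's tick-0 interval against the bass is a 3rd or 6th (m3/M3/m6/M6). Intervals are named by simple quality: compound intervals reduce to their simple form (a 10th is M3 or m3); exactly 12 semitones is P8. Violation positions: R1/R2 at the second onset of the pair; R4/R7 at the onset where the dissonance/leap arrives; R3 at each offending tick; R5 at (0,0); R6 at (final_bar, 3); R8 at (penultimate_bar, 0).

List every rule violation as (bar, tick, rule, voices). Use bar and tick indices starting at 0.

bar 0: v0=G3 v1=G4 downbeat P8
bar 1: v0=B3 v1=G4 downbeat m6
bar 2: v0=G3 v1=D4 downbeat P5
bar 3: v0=F3 v1=F4 downbeat P8
bar 4: v0=D3 v1=A3 downbeat P5
bar 5: v0=C3 v1=C4 downbeat P8
bar 6: v0=B2 v1=D3 downbeat m3
bar 7: v0=A2 v1=C3 downbeat m3
bar 8: v0=G2 v1=E3 downbeat M6
bar 9: v0=A3 v1=F4 downbeat m6
bar 10: v0=G3 v1=G4 downbeat P8
  -> R2 @ bar 2 tick 0 v(0, 1): B3/G4 m6 -> G3/D4 P5 similar
  -> R2 @ bar 4 tick 0 v(0, 1): F3/F4 P8 -> D3/A3 P5 similar
  -> R7 @ bar 6 tick 0 v(1,): C4->D3 leap 10st
  -> R7 @ bar 9 tick 0 v(0,): G2->A3 leap 14st
  -> R7 @ bar 9 tick 0 v(1,): E3->F4 leap 13st

(2, 0, R2, (0, 1))
(4, 0, R2, (0, 1))
(6, 0, R7, (1,))
(9, 0, R7, (0,))
(9, 0, R7, (1,))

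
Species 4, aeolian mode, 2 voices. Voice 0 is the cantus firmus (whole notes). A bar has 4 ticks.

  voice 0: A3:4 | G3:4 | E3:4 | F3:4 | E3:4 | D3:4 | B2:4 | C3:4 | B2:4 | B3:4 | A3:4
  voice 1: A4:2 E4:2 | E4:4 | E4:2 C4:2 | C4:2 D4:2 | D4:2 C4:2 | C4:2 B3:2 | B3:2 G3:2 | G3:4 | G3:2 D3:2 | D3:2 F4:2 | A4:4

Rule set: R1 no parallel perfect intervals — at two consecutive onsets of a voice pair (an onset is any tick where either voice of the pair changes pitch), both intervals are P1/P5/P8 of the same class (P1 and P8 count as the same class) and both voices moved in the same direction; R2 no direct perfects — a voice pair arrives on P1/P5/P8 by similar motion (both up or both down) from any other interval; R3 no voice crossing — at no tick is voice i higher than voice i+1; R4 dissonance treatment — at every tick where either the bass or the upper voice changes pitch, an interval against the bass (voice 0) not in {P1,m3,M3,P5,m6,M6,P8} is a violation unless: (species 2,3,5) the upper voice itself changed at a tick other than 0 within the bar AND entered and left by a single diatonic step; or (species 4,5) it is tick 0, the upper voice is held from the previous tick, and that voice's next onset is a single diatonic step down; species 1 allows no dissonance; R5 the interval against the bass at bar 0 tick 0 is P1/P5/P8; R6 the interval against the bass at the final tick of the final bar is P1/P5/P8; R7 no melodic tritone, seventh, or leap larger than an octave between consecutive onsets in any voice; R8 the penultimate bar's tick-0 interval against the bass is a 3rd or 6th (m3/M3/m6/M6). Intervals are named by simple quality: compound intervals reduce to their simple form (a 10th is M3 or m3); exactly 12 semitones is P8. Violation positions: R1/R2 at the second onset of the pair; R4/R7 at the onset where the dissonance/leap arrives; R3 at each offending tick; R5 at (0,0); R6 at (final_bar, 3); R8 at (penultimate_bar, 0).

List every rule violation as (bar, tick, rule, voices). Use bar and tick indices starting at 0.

(9, 0, R3, (0, 1))
(9, 1, R3, (0, 1))
(9, 2, R4, (0, 1))
(9, 2, R7, (1,))

bar 0: v0=A3 v1=A4 downbeat P8
bar 1: v0=G3 v1=E4 downbeat M6
bar 2: v0=E3 v1=E4 downbeat P8
bar 3: v0=F3 v1=C4 downbeat P5
bar 4: v0=E3 v1=D4 downbeat m7
bar 5: v0=D3 v1=C4 downbeat m7
bar 6: v0=B2 v1=B3 downbeat P8
bar 7: v0=C3 v1=G3 downbeat P5
bar 8: v0=B2 v1=G3 downbeat m6
bar 9: v0=B3 v1=D3 downbeat M6
bar 10: v0=A3 v1=A4 downbeat P8
  -> R3 @ bar 9 tick 0 v(0, 1): B3 above D3
  -> R3 @ bar 9 tick 1 v(0, 1): B3 above D3
  -> R4 @ bar 9 tick 2 v(0, 1): B3/F4 TT untreated
  -> R7 @ bar 9 tick 2 v(1,): D3->F4 leap 15st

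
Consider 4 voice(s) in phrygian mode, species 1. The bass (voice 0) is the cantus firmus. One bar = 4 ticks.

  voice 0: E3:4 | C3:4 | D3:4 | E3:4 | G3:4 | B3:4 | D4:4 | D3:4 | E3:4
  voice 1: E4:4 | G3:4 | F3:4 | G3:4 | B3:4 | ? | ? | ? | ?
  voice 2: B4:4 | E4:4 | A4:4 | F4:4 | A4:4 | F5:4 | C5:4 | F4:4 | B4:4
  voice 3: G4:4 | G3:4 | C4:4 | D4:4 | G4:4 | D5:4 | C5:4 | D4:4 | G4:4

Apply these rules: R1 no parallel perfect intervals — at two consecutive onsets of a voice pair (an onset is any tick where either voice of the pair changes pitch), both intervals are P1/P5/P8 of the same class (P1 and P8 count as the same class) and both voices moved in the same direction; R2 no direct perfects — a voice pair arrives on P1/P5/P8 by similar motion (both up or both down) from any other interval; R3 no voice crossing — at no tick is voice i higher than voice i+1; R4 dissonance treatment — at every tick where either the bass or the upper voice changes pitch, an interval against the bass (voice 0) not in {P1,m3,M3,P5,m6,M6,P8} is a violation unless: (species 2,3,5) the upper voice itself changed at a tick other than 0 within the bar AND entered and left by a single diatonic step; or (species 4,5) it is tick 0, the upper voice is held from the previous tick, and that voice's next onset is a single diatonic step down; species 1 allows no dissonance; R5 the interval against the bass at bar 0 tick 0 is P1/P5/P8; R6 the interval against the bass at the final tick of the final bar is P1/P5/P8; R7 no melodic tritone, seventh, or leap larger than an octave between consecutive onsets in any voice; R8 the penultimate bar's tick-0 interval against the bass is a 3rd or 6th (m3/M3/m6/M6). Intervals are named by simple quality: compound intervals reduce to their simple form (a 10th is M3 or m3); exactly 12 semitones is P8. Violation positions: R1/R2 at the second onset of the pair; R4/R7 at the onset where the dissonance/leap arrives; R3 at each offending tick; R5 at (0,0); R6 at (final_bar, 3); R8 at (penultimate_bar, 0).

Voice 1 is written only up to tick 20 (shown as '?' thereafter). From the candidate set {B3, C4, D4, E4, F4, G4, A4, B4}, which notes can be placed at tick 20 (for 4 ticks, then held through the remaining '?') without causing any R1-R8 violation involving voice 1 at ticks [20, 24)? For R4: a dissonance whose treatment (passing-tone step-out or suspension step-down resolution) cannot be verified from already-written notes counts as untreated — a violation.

{B3}

B3: legal
C4: violates R4
D4: violates R2
E4: violates R4
F4: violates R2,R4,R7
G4: violates R2
A4: violates R4,R7
B4: violates R2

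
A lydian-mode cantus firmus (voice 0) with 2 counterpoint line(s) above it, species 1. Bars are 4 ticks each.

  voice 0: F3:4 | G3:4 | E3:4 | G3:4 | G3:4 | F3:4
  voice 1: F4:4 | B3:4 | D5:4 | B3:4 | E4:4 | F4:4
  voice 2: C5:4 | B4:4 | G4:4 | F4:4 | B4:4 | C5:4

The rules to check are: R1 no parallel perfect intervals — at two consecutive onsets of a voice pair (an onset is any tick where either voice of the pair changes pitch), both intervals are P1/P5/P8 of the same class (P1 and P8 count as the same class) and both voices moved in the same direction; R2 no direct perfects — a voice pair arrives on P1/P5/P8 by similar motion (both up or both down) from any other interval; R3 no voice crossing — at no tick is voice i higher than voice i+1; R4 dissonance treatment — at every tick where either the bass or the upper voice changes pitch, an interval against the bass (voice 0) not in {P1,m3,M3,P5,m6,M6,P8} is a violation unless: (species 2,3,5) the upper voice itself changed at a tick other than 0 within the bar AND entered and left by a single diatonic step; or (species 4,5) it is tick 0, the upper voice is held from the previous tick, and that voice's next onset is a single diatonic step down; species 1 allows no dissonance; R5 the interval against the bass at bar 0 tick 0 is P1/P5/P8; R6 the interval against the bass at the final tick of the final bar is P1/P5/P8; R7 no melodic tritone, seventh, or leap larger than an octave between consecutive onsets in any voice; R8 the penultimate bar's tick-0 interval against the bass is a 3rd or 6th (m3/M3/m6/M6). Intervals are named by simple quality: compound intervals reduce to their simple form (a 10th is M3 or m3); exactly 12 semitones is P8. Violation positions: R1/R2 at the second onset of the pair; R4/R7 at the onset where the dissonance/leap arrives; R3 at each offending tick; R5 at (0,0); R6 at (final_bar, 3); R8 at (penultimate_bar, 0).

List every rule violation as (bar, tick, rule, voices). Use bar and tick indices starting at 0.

(1, 0, R2, (1, 2))
(1, 0, R7, (1,))
(2, 0, R3, (1, 2))
(2, 0, R4, (0, 1))
(2, 0, R7, (1,))
(2, 1, R3, (1, 2))
(2, 2, R3, (1, 2))
(2, 3, R3, (1, 2))
(3, 0, R4, (0, 2))
(3, 0, R7, (1,))
(4, 0, R2, (1, 2))
(4, 0, R7, (2,))
(5, 0, R1, (1, 2))

bar 0: v0=F3 v1=F4 v2=C5 downbeat P5
bar 1: v0=G3 v1=B3 v2=B4 downbeat M3
bar 2: v0=E3 v1=D5 v2=G4 downbeat m3
bar 3: v0=G3 v1=B3 v2=F4 downbeat m7
bar 4: v0=G3 v1=E4 v2=B4 downbeat M3
bar 5: v0=F3 v1=F4 v2=C5 downbeat P5
  -> R2 @ bar 1 tick 0 v(1, 2): F4/C5 P5 -> B3/B4 P8 similar
  -> R7 @ bar 1 tick 0 v(1,): F4->B3 leap 6st
  -> R3 @ bar 2 tick 0 v(1, 2): D5 above G4
  -> R4 @ bar 2 tick 0 v(0, 1): E3/D5 m7 untreated
  -> R7 @ bar 2 tick 0 v(1,): B3->D5 leap 15st
  -> R3 @ bar 2 tick 1 v(1, 2): D5 above G4
  -> R3 @ bar 2 tick 2 v(1, 2): D5 above G4
  -> R3 @ bar 2 tick 3 v(1, 2): D5 above G4
  -> R4 @ bar 3 tick 0 v(0, 2): G3/F4 m7 untreated
  -> R7 @ bar 3 tick 0 v(1,): D5->B3 leap 15st
  -> R2 @ bar 4 tick 0 v(1, 2): B3/F4 TT -> E4/B4 P5 similar
  -> R7 @ bar 4 tick 0 v(2,): F4->B4 leap 6st
  -> R1 @ bar 5 tick 0 v(1, 2): E4/B4 P5 -> F4/C5 P5 similar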